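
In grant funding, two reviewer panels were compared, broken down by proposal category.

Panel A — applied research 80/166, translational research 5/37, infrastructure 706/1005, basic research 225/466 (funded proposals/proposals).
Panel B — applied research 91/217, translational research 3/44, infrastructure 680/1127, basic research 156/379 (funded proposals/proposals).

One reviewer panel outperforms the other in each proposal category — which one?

Panel A

Applied research: Panel A 80/166 = 48.2%, Panel B 91/217 = 41.9% → Panel A
Translational research: Panel A 5/37 = 13.5%, Panel B 3/44 = 6.8% → Panel A
Infrastructure: Panel A 706/1005 = 70.2%, Panel B 680/1127 = 60.3% → Panel A
Basic research: Panel A 225/466 = 48.3%, Panel B 156/379 = 41.2% → Panel A
Panel A has the higher rate in all 4 groups.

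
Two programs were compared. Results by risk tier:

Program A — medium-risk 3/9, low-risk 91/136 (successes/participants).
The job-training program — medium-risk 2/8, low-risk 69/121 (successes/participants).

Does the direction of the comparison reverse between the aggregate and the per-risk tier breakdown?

No

Medium-risk: Program A 3/9 = 33.3%, the job-training program 2/8 = 25.0% → Program A
Low-risk: Program A 91/136 = 66.9%, the job-training program 69/121 = 57.0% → Program A
Overall: Program A 94/145 = 64.8%, the job-training program 71/129 = 55.0% → Program A
Program A wins overall and in every risk group — no reversal.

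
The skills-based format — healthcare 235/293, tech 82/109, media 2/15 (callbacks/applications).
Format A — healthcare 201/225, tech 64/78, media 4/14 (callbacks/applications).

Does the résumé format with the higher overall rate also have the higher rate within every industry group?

Yes

Healthcare: the skills-based format 235/293 = 80.2%, Format A 201/225 = 89.3% → Format A
Tech: the skills-based format 82/109 = 75.2%, Format A 64/78 = 82.1% → Format A
Media: the skills-based format 2/15 = 13.3%, Format A 4/14 = 28.6% → Format A
Overall: the skills-based format 319/417 = 76.5%, Format A 269/317 = 84.9% → Format A
Format A wins overall and in every industry group — no reversal.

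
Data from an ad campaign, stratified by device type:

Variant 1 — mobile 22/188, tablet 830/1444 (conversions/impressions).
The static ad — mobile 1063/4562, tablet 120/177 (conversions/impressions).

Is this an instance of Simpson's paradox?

Yes

Mobile: Variant 1 22/188 = 11.7%, the static ad 1063/4562 = 23.3% → the static ad
Tablet: Variant 1 830/1444 = 57.5%, the static ad 120/177 = 67.8% → the static ad
Overall: Variant 1 852/1632 = 52.2%, the static ad 1183/4739 = 25.0% → Variant 1
The static ad wins each device group but Variant 1 wins overall — the comparison reverses. The static ad's impressions skew toward mobile, which has a lower base rate.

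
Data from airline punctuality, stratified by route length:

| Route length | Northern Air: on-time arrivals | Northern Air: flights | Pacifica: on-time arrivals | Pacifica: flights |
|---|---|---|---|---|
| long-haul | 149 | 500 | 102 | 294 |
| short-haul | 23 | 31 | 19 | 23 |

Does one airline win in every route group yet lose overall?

Long-haul: Northern Air 149/500 = 29.8%, Pacifica 102/294 = 34.7% → Pacifica
Short-haul: Northern Air 23/31 = 74.2%, Pacifica 19/23 = 82.6% → Pacifica
Overall: Northern Air 172/531 = 32.4%, Pacifica 121/317 = 38.2% → Pacifica
Pacifica wins overall and in every route group — no reversal.

No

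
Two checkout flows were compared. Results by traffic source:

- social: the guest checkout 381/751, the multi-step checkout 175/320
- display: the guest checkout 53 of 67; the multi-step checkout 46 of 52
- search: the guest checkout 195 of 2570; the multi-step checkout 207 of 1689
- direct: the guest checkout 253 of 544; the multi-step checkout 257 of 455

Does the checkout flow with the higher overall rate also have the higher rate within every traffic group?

Yes

Social: the guest checkout 381/751 = 50.7%, the multi-step checkout 175/320 = 54.7% → the multi-step checkout
Display: the guest checkout 53/67 = 79.1%, the multi-step checkout 46/52 = 88.5% → the multi-step checkout
Search: the guest checkout 195/2570 = 7.6%, the multi-step checkout 207/1689 = 12.3% → the multi-step checkout
Direct: the guest checkout 253/544 = 46.5%, the multi-step checkout 257/455 = 56.5% → the multi-step checkout
Overall: the guest checkout 882/3932 = 22.4%, the multi-step checkout 685/2516 = 27.2% → the multi-step checkout
The multi-step checkout wins overall and in every traffic group — no reversal.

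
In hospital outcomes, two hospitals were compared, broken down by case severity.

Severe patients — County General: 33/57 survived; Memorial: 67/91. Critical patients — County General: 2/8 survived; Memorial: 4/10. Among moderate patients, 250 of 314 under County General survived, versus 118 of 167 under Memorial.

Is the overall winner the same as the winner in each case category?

No

Severe: County General 33/57 = 57.9%, Memorial 67/91 = 73.6% → Memorial
Critical: County General 2/8 = 25.0%, Memorial 4/10 = 40.0% → Memorial
Moderate: County General 250/314 = 79.6%, Memorial 118/167 = 70.7% → County General
Overall: County General 285/379 = 75.2%, Memorial 189/268 = 70.5% → County General
Neither sweeps: County General wins 1 of 3 groups, Memorial wins 2. County General wins overall but not every group — no Simpson reversal.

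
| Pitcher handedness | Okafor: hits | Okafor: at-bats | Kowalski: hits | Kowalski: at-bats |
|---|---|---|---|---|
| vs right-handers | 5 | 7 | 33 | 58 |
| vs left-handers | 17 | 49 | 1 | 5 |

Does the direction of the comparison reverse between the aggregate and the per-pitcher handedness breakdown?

Yes

Vs right-handers: Okafor 5/7 = 71.4%, Kowalski 33/58 = 56.9% → Okafor
Vs left-handers: Okafor 17/49 = 34.7%, Kowalski 1/5 = 20.0% → Okafor
Overall: Okafor 22/56 = 39.3%, Kowalski 34/63 = 54.0% → Kowalski
Okafor wins each pitcher group but Kowalski wins overall — the comparison reverses. Okafor's at-bats skew toward vs left-handers, which has a lower base rate.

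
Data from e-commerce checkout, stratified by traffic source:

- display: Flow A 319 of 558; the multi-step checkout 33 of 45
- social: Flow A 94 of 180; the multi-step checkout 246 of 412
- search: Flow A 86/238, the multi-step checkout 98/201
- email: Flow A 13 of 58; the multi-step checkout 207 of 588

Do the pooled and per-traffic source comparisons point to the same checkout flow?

No

Display: Flow A 319/558 = 57.2%, the multi-step checkout 33/45 = 73.3% → the multi-step checkout
Social: Flow A 94/180 = 52.2%, the multi-step checkout 246/412 = 59.7% → the multi-step checkout
Search: Flow A 86/238 = 36.1%, the multi-step checkout 98/201 = 48.8% → the multi-step checkout
Email: Flow A 13/58 = 22.4%, the multi-step checkout 207/588 = 35.2% → the multi-step checkout
Overall: Flow A 512/1034 = 49.5%, the multi-step checkout 584/1246 = 46.9% → Flow A
The multi-step checkout wins each traffic group but Flow A wins overall — the comparison reverses. The multi-step checkout's sessions skew toward email, which has a lower base rate.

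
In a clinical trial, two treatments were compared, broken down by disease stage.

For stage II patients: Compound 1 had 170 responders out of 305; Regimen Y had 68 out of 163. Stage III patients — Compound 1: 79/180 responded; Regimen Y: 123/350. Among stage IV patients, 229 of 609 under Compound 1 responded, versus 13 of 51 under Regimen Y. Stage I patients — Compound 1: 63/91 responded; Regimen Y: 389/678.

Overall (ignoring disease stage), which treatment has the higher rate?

Regimen Y

Stage II: Compound 1 170/305 = 55.7%, Regimen Y 68/163 = 41.7% → Compound 1
Stage III: Compound 1 79/180 = 43.9%, Regimen Y 123/350 = 35.1% → Compound 1
Stage IV: Compound 1 229/609 = 37.6%, Regimen Y 13/51 = 25.5% → Compound 1
Stage I: Compound 1 63/91 = 69.2%, Regimen Y 389/678 = 57.4% → Compound 1
Overall: Compound 1 541/1185 = 45.7%, Regimen Y 593/1242 = 47.7% → Regimen Y
(Compound 1 wins every disease group but Regimen Y wins overall — Compound 1's patients skew toward the low-rate stage IV group.)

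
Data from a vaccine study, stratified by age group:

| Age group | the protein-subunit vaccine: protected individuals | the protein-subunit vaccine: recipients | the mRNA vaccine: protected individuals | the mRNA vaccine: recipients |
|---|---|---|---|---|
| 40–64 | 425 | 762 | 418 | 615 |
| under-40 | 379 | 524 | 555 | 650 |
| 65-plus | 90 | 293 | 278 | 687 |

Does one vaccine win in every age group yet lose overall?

No

40–64: the protein-subunit vaccine 425/762 = 55.8%, the mRNA vaccine 418/615 = 68.0% → the mRNA vaccine
Under-40: the protein-subunit vaccine 379/524 = 72.3%, the mRNA vaccine 555/650 = 85.4% → the mRNA vaccine
65-plus: the protein-subunit vaccine 90/293 = 30.7%, the mRNA vaccine 278/687 = 40.5% → the mRNA vaccine
Overall: the protein-subunit vaccine 894/1579 = 56.6%, the mRNA vaccine 1251/1952 = 64.1% → the mRNA vaccine
The mRNA vaccine wins overall and in every age group — no reversal.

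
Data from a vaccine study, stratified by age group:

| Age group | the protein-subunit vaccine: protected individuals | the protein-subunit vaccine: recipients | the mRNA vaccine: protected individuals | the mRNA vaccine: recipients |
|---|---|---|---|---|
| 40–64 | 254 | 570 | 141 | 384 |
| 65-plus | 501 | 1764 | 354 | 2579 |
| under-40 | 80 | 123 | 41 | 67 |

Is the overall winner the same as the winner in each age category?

40–64: the protein-subunit vaccine 254/570 = 44.6%, the mRNA vaccine 141/384 = 36.7% → the protein-subunit vaccine
65-plus: the protein-subunit vaccine 501/1764 = 28.4%, the mRNA vaccine 354/2579 = 13.7% → the protein-subunit vaccine
Under-40: the protein-subunit vaccine 80/123 = 65.0%, the mRNA vaccine 41/67 = 61.2% → the protein-subunit vaccine
Overall: the protein-subunit vaccine 835/2457 = 34.0%, the mRNA vaccine 536/3030 = 17.7% → the protein-subunit vaccine
The protein-subunit vaccine wins overall and in every age group — no reversal.

Yes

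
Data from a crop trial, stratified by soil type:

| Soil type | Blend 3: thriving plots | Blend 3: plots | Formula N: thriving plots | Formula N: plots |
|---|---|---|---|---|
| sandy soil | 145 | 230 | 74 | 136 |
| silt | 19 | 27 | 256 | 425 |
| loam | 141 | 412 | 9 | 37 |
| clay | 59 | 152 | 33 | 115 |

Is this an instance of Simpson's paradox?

Yes

Sandy soil: Blend 3 145/230 = 63.0%, Formula N 74/136 = 54.4% → Blend 3
Silt: Blend 3 19/27 = 70.4%, Formula N 256/425 = 60.2% → Blend 3
Loam: Blend 3 141/412 = 34.2%, Formula N 9/37 = 24.3% → Blend 3
Clay: Blend 3 59/152 = 38.8%, Formula N 33/115 = 28.7% → Blend 3
Overall: Blend 3 364/821 = 44.3%, Formula N 372/713 = 52.2% → Formula N
Blend 3 wins each soil group but Formula N wins overall — the comparison reverses. Blend 3's plots skew toward loam, which has a lower base rate.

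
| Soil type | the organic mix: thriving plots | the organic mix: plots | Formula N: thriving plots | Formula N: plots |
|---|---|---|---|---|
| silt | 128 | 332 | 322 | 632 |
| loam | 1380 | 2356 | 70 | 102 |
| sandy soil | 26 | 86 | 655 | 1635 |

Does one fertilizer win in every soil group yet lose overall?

Silt: the organic mix 128/332 = 38.6%, Formula N 322/632 = 50.9% → Formula N
Loam: the organic mix 1380/2356 = 58.6%, Formula N 70/102 = 68.6% → Formula N
Sandy soil: the organic mix 26/86 = 30.2%, Formula N 655/1635 = 40.1% → Formula N
Overall: the organic mix 1534/2774 = 55.3%, Formula N 1047/2369 = 44.2% → the organic mix
Formula N wins each soil group but the organic mix wins overall — the comparison reverses. Formula N's plots skew toward sandy soil, which has a lower base rate.

Yes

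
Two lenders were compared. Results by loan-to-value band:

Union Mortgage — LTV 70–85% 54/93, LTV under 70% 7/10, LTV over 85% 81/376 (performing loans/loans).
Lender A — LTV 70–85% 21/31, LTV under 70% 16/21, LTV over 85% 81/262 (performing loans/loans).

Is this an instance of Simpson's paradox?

LTV 70–85%: Union Mortgage 54/93 = 58.1%, Lender A 21/31 = 67.7% → Lender A
LTV under 70%: Union Mortgage 7/10 = 70.0%, Lender A 16/21 = 76.2% → Lender A
LTV over 85%: Union Mortgage 81/376 = 21.5%, Lender A 81/262 = 30.9% → Lender A
Overall: Union Mortgage 142/479 = 29.6%, Lender A 118/314 = 37.6% → Lender A
Lender A wins overall and in every loan-to-value group — no reversal.

No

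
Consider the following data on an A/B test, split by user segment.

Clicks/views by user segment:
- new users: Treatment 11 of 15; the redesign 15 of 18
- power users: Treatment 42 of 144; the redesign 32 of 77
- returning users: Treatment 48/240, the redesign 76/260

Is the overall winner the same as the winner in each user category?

Yes

New users: Treatment 11/15 = 73.3%, the redesign 15/18 = 83.3% → the redesign
Power users: Treatment 42/144 = 29.2%, the redesign 32/77 = 41.6% → the redesign
Returning users: Treatment 48/240 = 20.0%, the redesign 76/260 = 29.2% → the redesign
Overall: Treatment 101/399 = 25.3%, the redesign 123/355 = 34.6% → the redesign
The redesign wins overall and in every user group — no reversal.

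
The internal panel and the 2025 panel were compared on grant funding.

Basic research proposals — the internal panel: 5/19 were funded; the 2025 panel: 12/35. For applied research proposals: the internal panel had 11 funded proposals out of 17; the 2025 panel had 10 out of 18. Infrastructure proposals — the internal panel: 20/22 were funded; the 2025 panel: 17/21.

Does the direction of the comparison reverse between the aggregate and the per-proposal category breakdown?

Basic research: the internal panel 5/19 = 26.3%, the 2025 panel 12/35 = 34.3% → the 2025 panel
Applied research: the internal panel 11/17 = 64.7%, the 2025 panel 10/18 = 55.6% → the internal panel
Infrastructure: the internal panel 20/22 = 90.9%, the 2025 panel 17/21 = 81.0% → the internal panel
Overall: the internal panel 36/58 = 62.1%, the 2025 panel 39/74 = 52.7% → the internal panel
Neither sweeps: the internal panel wins 2 of 3 groups, the 2025 panel wins 1. The internal panel wins overall but not every group — no Simpson reversal.

No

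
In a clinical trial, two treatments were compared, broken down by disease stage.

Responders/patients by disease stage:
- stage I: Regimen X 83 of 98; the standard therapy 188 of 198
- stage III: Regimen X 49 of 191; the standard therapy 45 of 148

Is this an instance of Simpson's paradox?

Stage I: Regimen X 83/98 = 84.7%, the standard therapy 188/198 = 94.9% → the standard therapy
Stage III: Regimen X 49/191 = 25.7%, the standard therapy 45/148 = 30.4% → the standard therapy
Overall: Regimen X 132/289 = 45.7%, the standard therapy 233/346 = 67.3% → the standard therapy
The standard therapy wins overall and in every disease group — no reversal.

No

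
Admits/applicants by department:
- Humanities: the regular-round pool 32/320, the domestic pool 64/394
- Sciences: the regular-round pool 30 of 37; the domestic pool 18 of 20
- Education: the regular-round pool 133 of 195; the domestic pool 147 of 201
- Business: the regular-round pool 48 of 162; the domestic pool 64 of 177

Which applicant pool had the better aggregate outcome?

Humanities: the regular-round pool 32/320 = 10.0%, the domestic pool 64/394 = 16.2% → the domestic pool
Sciences: the regular-round pool 30/37 = 81.1%, the domestic pool 18/20 = 90.0% → the domestic pool
Education: the regular-round pool 133/195 = 68.2%, the domestic pool 147/201 = 73.1% → the domestic pool
Business: the regular-round pool 48/162 = 29.6%, the domestic pool 64/177 = 36.2% → the domestic pool
Overall: the regular-round pool 243/714 = 34.0%, the domestic pool 293/792 = 37.0% → the domestic pool

the domestic pool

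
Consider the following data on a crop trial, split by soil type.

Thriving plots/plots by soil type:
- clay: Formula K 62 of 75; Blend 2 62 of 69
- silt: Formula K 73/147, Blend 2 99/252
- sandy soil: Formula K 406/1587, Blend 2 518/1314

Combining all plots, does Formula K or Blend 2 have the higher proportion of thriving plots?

Clay: Formula K 62/75 = 82.7%, Blend 2 62/69 = 89.9% → Blend 2
Silt: Formula K 73/147 = 49.7%, Blend 2 99/252 = 39.3% → Formula K
Sandy soil: Formula K 406/1587 = 25.6%, Blend 2 518/1314 = 39.4% → Blend 2
Overall: Formula K 541/1809 = 29.9%, Blend 2 679/1635 = 41.5% → Blend 2
(Neither sweeps every soil group, but Blend 2 has the higher pooled rate.)

Blend 2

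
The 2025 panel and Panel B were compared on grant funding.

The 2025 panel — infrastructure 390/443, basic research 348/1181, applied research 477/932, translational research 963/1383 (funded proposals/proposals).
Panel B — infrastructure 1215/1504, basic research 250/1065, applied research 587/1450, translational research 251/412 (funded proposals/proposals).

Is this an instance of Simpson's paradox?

Infrastructure: the 2025 panel 390/443 = 88.0%, Panel B 1215/1504 = 80.8% → the 2025 panel
Basic research: the 2025 panel 348/1181 = 29.5%, Panel B 250/1065 = 23.5% → the 2025 panel
Applied research: the 2025 panel 477/932 = 51.2%, Panel B 587/1450 = 40.5% → the 2025 panel
Translational research: the 2025 panel 963/1383 = 69.6%, Panel B 251/412 = 60.9% → the 2025 panel
Overall: the 2025 panel 2178/3939 = 55.3%, Panel B 2303/4431 = 52.0% → the 2025 panel
The 2025 panel wins overall and in every proposal group — no reversal.

No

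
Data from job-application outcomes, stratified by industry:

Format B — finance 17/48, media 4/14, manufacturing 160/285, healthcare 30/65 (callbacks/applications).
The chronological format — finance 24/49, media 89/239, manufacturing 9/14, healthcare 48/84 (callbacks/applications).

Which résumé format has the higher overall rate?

Finance: Format B 17/48 = 35.4%, the chronological format 24/49 = 49.0% → the chronological format
Media: Format B 4/14 = 28.6%, the chronological format 89/239 = 37.2% → the chronological format
Manufacturing: Format B 160/285 = 56.1%, the chronological format 9/14 = 64.3% → the chronological format
Healthcare: Format B 30/65 = 46.2%, the chronological format 48/84 = 57.1% → the chronological format
Overall: Format B 211/412 = 51.2%, the chronological format 170/386 = 44.0% → Format B
(The chronological format wins every industry group but Format B wins overall — the chronological format's applications skew toward the low-rate media group.)

Format B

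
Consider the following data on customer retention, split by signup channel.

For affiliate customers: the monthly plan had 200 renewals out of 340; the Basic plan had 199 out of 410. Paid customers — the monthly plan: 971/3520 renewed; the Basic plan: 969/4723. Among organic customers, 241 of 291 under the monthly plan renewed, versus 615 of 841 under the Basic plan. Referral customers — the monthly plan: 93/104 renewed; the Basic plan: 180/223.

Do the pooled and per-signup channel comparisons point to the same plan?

Yes

Affiliate: the monthly plan 200/340 = 58.8%, the Basic plan 199/410 = 48.5% → the monthly plan
Paid: the monthly plan 971/3520 = 27.6%, the Basic plan 969/4723 = 20.5% → the monthly plan
Organic: the monthly plan 241/291 = 82.8%, the Basic plan 615/841 = 73.1% → the monthly plan
Referral: the monthly plan 93/104 = 89.4%, the Basic plan 180/223 = 80.7% → the monthly plan
Overall: the monthly plan 1505/4255 = 35.4%, the Basic plan 1963/6197 = 31.7% → the monthly plan
The monthly plan wins overall and in every signup group — no reversal.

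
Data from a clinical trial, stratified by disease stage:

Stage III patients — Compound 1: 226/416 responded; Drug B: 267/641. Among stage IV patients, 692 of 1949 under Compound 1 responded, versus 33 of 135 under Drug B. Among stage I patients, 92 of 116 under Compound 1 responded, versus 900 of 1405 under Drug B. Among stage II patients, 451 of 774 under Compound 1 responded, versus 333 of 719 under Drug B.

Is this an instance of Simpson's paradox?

Stage III: Compound 1 226/416 = 54.3%, Drug B 267/641 = 41.7% → Compound 1
Stage IV: Compound 1 692/1949 = 35.5%, Drug B 33/135 = 24.4% → Compound 1
Stage I: Compound 1 92/116 = 79.3%, Drug B 900/1405 = 64.1% → Compound 1
Stage II: Compound 1 451/774 = 58.3%, Drug B 333/719 = 46.3% → Compound 1
Overall: Compound 1 1461/3255 = 44.9%, Drug B 1533/2900 = 52.9% → Drug B
Compound 1 wins each disease group but Drug B wins overall — the comparison reverses. Compound 1's patients skew toward stage IV, which has a lower base rate.

Yes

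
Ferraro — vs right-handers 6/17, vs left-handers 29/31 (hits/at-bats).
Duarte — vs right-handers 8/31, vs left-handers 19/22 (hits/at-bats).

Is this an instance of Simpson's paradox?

Vs right-handers: Ferraro 6/17 = 35.3%, Duarte 8/31 = 25.8% → Ferraro
Vs left-handers: Ferraro 29/31 = 93.5%, Duarte 19/22 = 86.4% → Ferraro
Overall: Ferraro 35/48 = 72.9%, Duarte 27/53 = 50.9% → Ferraro
Ferraro wins overall and in every pitcher group — no reversal.

No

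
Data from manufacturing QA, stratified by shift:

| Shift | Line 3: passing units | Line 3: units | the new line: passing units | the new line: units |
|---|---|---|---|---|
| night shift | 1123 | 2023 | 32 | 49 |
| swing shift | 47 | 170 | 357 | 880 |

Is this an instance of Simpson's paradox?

Yes

Night shift: Line 3 1123/2023 = 55.5%, the new line 32/49 = 65.3% → the new line
Swing shift: Line 3 47/170 = 27.6%, the new line 357/880 = 40.6% → the new line
Overall: Line 3 1170/2193 = 53.4%, the new line 389/929 = 41.9% → Line 3
The new line wins each shift group but Line 3 wins overall — the comparison reverses. The new line's units skew toward swing shift, which has a lower base rate.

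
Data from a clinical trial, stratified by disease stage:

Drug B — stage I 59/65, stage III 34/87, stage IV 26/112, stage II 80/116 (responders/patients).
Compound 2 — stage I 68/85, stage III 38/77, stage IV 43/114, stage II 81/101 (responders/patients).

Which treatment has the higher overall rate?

Stage I: Drug B 59/65 = 90.8%, Compound 2 68/85 = 80.0% → Drug B
Stage III: Drug B 34/87 = 39.1%, Compound 2 38/77 = 49.4% → Compound 2
Stage IV: Drug B 26/112 = 23.2%, Compound 2 43/114 = 37.7% → Compound 2
Stage II: Drug B 80/116 = 69.0%, Compound 2 81/101 = 80.2% → Compound 2
Overall: Drug B 199/380 = 52.4%, Compound 2 230/377 = 61.0% → Compound 2
(Neither sweeps every disease group, but Compound 2 has the higher pooled rate.)

Compound 2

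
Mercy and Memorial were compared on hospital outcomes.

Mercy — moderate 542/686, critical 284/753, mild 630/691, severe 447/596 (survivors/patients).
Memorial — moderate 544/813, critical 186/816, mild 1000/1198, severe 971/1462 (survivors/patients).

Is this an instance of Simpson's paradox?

No

Moderate: Mercy 542/686 = 79.0%, Memorial 544/813 = 66.9% → Mercy
Critical: Mercy 284/753 = 37.7%, Memorial 186/816 = 22.8% → Mercy
Mild: Mercy 630/691 = 91.2%, Memorial 1000/1198 = 83.5% → Mercy
Severe: Mercy 447/596 = 75.0%, Memorial 971/1462 = 66.4% → Mercy
Overall: Mercy 1903/2726 = 69.8%, Memorial 2701/4289 = 63.0% → Mercy
Mercy wins overall and in every case group — no reversal.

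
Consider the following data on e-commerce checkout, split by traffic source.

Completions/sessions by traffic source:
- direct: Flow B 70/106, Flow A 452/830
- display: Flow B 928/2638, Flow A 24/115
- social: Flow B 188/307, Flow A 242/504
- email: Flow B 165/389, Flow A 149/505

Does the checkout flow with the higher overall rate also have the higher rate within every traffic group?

No

Direct: Flow B 70/106 = 66.0%, Flow A 452/830 = 54.5% → Flow B
Display: Flow B 928/2638 = 35.2%, Flow A 24/115 = 20.9% → Flow B
Social: Flow B 188/307 = 61.2%, Flow A 242/504 = 48.0% → Flow B
Email: Flow B 165/389 = 42.4%, Flow A 149/505 = 29.5% → Flow B
Overall: Flow B 1351/3440 = 39.3%, Flow A 867/1954 = 44.4% → Flow A
Flow B wins each traffic group but Flow A wins overall — the comparison reverses. Flow B's sessions skew toward display, which has a lower base rate.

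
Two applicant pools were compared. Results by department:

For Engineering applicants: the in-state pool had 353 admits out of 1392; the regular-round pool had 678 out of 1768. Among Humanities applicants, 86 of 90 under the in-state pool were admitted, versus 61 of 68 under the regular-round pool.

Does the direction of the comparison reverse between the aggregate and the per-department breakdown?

No

Engineering: the in-state pool 353/1392 = 25.4%, the regular-round pool 678/1768 = 38.3% → the regular-round pool
Humanities: the in-state pool 86/90 = 95.6%, the regular-round pool 61/68 = 89.7% → the in-state pool
Overall: the in-state pool 439/1482 = 29.6%, the regular-round pool 739/1836 = 40.3% → the regular-round pool
Neither sweeps: the in-state pool wins 1 of 2 groups, the regular-round pool wins 1. The regular-round pool wins overall but not every group — no Simpson reversal.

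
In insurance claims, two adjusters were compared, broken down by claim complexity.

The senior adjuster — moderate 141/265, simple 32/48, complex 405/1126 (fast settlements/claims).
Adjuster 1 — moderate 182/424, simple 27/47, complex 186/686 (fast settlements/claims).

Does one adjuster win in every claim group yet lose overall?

No

Moderate: the senior adjuster 141/265 = 53.2%, Adjuster 1 182/424 = 42.9% → the senior adjuster
Simple: the senior adjuster 32/48 = 66.7%, Adjuster 1 27/47 = 57.4% → the senior adjuster
Complex: the senior adjuster 405/1126 = 36.0%, Adjuster 1 186/686 = 27.1% → the senior adjuster
Overall: the senior adjuster 578/1439 = 40.2%, Adjuster 1 395/1157 = 34.1% → the senior adjuster
The senior adjuster wins overall and in every claim group — no reversal.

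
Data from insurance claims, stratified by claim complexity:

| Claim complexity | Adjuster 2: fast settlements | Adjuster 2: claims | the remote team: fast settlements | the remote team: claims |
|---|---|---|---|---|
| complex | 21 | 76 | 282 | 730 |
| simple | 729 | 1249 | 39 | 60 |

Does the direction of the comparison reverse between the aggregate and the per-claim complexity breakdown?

Yes

Complex: Adjuster 2 21/76 = 27.6%, the remote team 282/730 = 38.6% → the remote team
Simple: Adjuster 2 729/1249 = 58.4%, the remote team 39/60 = 65.0% → the remote team
Overall: Adjuster 2 750/1325 = 56.6%, the remote team 321/790 = 40.6% → Adjuster 2
The remote team wins each claim group but Adjuster 2 wins overall — the comparison reverses. The remote team's claims skew toward complex, which has a lower base rate.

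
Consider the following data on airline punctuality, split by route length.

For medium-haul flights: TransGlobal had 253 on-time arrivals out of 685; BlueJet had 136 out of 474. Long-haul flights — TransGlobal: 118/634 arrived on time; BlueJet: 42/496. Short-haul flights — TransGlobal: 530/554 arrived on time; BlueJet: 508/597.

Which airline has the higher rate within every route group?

TransGlobal

Medium-haul: TransGlobal 253/685 = 36.9%, BlueJet 136/474 = 28.7% → TransGlobal
Long-haul: TransGlobal 118/634 = 18.6%, BlueJet 42/496 = 8.5% → TransGlobal
Short-haul: TransGlobal 530/554 = 95.7%, BlueJet 508/597 = 85.1% → TransGlobal
TransGlobal has the higher rate in all 3 groups.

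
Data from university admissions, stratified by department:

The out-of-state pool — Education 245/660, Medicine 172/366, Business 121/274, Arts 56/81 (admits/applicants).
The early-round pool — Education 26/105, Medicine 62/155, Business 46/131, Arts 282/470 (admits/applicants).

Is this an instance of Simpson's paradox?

Yes

Education: the out-of-state pool 245/660 = 37.1%, the early-round pool 26/105 = 24.8% → the out-of-state pool
Medicine: the out-of-state pool 172/366 = 47.0%, the early-round pool 62/155 = 40.0% → the out-of-state pool
Business: the out-of-state pool 121/274 = 44.2%, the early-round pool 46/131 = 35.1% → the out-of-state pool
Arts: the out-of-state pool 56/81 = 69.1%, the early-round pool 282/470 = 60.0% → the out-of-state pool
Overall: the out-of-state pool 594/1381 = 43.0%, the early-round pool 416/861 = 48.3% → the early-round pool
The out-of-state pool wins each department group but the early-round pool wins overall — the comparison reverses. The out-of-state pool's applicants skew toward Education, which has a lower base rate.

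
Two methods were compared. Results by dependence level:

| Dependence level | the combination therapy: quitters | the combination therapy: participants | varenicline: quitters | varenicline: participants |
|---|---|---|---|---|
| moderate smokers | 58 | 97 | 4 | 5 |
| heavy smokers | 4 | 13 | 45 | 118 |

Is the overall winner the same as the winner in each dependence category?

Moderate smokers: the combination therapy 58/97 = 59.8%, varenicline 4/5 = 80.0% → varenicline
Heavy smokers: the combination therapy 4/13 = 30.8%, varenicline 45/118 = 38.1% → varenicline
Overall: the combination therapy 62/110 = 56.4%, varenicline 49/123 = 39.8% → the combination therapy
Varenicline wins each dependence group but the combination therapy wins overall — the comparison reverses. Varenicline's participants skew toward heavy smokers, which has a lower base rate.

No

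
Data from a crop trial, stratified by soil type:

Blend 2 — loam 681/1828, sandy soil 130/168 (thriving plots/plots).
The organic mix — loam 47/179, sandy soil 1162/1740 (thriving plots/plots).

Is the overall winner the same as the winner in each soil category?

No

Loam: Blend 2 681/1828 = 37.3%, the organic mix 47/179 = 26.3% → Blend 2
Sandy soil: Blend 2 130/168 = 77.4%, the organic mix 1162/1740 = 66.8% → Blend 2
Overall: Blend 2 811/1996 = 40.6%, the organic mix 1209/1919 = 63.0% → the organic mix
Blend 2 wins each soil group but the organic mix wins overall — the comparison reverses. Blend 2's plots skew toward loam, which has a lower base rate.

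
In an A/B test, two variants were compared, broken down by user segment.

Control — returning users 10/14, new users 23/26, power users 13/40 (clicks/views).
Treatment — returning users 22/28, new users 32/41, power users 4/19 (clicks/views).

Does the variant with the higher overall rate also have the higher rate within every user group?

Returning users: Control 10/14 = 71.4%, Treatment 22/28 = 78.6% → Treatment
New users: Control 23/26 = 88.5%, Treatment 32/41 = 78.0% → Control
Power users: Control 13/40 = 32.5%, Treatment 4/19 = 21.1% → Control
Overall: Control 46/80 = 57.5%, Treatment 58/88 = 65.9% → Treatment
Neither sweeps: Control wins 2 of 3 groups, Treatment wins 1. Treatment wins overall but not every group — no Simpson reversal.

No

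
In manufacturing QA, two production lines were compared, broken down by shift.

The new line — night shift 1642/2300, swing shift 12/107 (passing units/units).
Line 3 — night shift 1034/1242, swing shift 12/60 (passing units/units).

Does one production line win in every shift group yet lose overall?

Night shift: the new line 1642/2300 = 71.4%, Line 3 1034/1242 = 83.3% → Line 3
Swing shift: the new line 12/107 = 11.2%, Line 3 12/60 = 20.0% → Line 3
Overall: the new line 1654/2407 = 68.7%, Line 3 1046/1302 = 80.3% → Line 3
Line 3 wins overall and in every shift group — no reversal.

No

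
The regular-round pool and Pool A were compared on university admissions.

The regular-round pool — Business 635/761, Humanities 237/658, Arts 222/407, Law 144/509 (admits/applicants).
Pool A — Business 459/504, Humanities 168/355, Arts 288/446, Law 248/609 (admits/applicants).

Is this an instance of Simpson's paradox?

No

Business: the regular-round pool 635/761 = 83.4%, Pool A 459/504 = 91.1% → Pool A
Humanities: the regular-round pool 237/658 = 36.0%, Pool A 168/355 = 47.3% → Pool A
Arts: the regular-round pool 222/407 = 54.5%, Pool A 288/446 = 64.6% → Pool A
Law: the regular-round pool 144/509 = 28.3%, Pool A 248/609 = 40.7% → Pool A
Overall: the regular-round pool 1238/2335 = 53.0%, Pool A 1163/1914 = 60.8% → Pool A
Pool A wins overall and in every department group — no reversal.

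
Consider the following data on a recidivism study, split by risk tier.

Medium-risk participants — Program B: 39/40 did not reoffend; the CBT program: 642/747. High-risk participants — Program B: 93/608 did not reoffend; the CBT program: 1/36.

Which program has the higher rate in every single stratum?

Medium-risk: Program B 39/40 = 97.5%, the CBT program 642/747 = 85.9% → Program B
High-risk: Program B 93/608 = 15.3%, the CBT program 1/36 = 2.8% → Program B
Program B has the higher rate in both groups.

Program B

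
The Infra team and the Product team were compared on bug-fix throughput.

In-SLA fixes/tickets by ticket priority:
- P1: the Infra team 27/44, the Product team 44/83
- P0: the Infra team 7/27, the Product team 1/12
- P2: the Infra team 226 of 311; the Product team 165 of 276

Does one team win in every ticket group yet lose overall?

No

P1: the Infra team 27/44 = 61.4%, the Product team 44/83 = 53.0% → the Infra team
P0: the Infra team 7/27 = 25.9%, the Product team 1/12 = 8.3% → the Infra team
P2: the Infra team 226/311 = 72.7%, the Product team 165/276 = 59.8% → the Infra team
Overall: the Infra team 260/382 = 68.1%, the Product team 210/371 = 56.6% → the Infra team
The Infra team wins overall and in every ticket group — no reversal.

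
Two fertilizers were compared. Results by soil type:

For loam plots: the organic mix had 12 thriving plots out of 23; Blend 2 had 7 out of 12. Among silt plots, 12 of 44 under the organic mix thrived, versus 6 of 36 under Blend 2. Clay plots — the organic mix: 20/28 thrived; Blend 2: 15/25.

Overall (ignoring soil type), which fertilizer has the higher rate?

Loam: the organic mix 12/23 = 52.2%, Blend 2 7/12 = 58.3% → Blend 2
Silt: the organic mix 12/44 = 27.3%, Blend 2 6/36 = 16.7% → the organic mix
Clay: the organic mix 20/28 = 71.4%, Blend 2 15/25 = 60.0% → the organic mix
Overall: the organic mix 44/95 = 46.3%, Blend 2 28/73 = 38.4% → the organic mix
(Neither sweeps every soil group, but the organic mix has the higher pooled rate.)

the organic mix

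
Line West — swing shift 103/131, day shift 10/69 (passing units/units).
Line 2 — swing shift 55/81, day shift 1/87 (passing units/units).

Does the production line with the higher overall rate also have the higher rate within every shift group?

Yes

Swing shift: Line West 103/131 = 78.6%, Line 2 55/81 = 67.9% → Line West
Day shift: Line West 10/69 = 14.5%, Line 2 1/87 = 1.1% → Line West
Overall: Line West 113/200 = 56.5%, Line 2 56/168 = 33.3% → Line West
Line West wins overall and in every shift group — no reversal.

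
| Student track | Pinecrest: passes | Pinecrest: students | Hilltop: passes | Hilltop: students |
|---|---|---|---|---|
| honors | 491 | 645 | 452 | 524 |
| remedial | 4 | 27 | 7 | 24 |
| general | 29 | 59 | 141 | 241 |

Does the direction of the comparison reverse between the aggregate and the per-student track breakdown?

Honors: Pinecrest 491/645 = 76.1%, Hilltop 452/524 = 86.3% → Hilltop
Remedial: Pinecrest 4/27 = 14.8%, Hilltop 7/24 = 29.2% → Hilltop
General: Pinecrest 29/59 = 49.2%, Hilltop 141/241 = 58.5% → Hilltop
Overall: Pinecrest 524/731 = 71.7%, Hilltop 600/789 = 76.0% → Hilltop
Hilltop wins overall and in every student group — no reversal.

No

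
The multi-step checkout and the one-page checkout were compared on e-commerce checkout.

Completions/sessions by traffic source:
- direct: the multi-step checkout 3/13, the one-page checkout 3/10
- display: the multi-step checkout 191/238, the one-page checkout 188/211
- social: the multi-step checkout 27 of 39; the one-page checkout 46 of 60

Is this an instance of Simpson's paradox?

Direct: the multi-step checkout 3/13 = 23.1%, the one-page checkout 3/10 = 30.0% → the one-page checkout
Display: the multi-step checkout 191/238 = 80.3%, the one-page checkout 188/211 = 89.1% → the one-page checkout
Social: the multi-step checkout 27/39 = 69.2%, the one-page checkout 46/60 = 76.7% → the one-page checkout
Overall: the multi-step checkout 221/290 = 76.2%, the one-page checkout 237/281 = 84.3% → the one-page checkout
The one-page checkout wins overall and in every traffic group — no reversal.

No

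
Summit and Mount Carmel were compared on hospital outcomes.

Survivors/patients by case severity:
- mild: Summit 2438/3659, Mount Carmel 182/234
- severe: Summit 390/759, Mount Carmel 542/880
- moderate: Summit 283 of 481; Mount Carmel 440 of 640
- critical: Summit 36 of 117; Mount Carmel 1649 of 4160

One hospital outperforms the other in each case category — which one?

Mount Carmel

Mild: Summit 2438/3659 = 66.6%, Mount Carmel 182/234 = 77.8% → Mount Carmel
Severe: Summit 390/759 = 51.4%, Mount Carmel 542/880 = 61.6% → Mount Carmel
Moderate: Summit 283/481 = 58.8%, Mount Carmel 440/640 = 68.8% → Mount Carmel
Critical: Summit 36/117 = 30.8%, Mount Carmel 1649/4160 = 39.6% → Mount Carmel
Mount Carmel has the higher rate in all 4 groups.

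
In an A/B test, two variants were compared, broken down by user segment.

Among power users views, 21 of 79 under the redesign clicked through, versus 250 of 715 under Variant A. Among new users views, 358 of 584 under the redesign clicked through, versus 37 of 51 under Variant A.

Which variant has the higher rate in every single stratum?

Variant A

Power users: the redesign 21/79 = 26.6%, Variant A 250/715 = 35.0% → Variant A
New users: the redesign 358/584 = 61.3%, Variant A 37/51 = 72.5% → Variant A
Variant A has the higher rate in both groups.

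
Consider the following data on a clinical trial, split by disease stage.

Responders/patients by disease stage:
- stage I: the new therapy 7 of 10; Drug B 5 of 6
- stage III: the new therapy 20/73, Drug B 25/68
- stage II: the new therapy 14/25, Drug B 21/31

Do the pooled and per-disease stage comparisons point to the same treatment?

Stage I: the new therapy 7/10 = 70.0%, Drug B 5/6 = 83.3% → Drug B
Stage III: the new therapy 20/73 = 27.4%, Drug B 25/68 = 36.8% → Drug B
Stage II: the new therapy 14/25 = 56.0%, Drug B 21/31 = 67.7% → Drug B
Overall: the new therapy 41/108 = 38.0%, Drug B 51/105 = 48.6% → Drug B
Drug B wins overall and in every disease group — no reversal.

Yes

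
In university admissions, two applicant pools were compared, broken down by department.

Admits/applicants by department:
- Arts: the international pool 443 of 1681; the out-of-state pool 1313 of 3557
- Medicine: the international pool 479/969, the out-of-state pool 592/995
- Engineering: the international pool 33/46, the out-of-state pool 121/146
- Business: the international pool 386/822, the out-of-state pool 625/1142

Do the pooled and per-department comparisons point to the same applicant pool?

Yes

Arts: the international pool 443/1681 = 26.4%, the out-of-state pool 1313/3557 = 36.9% → the out-of-state pool
Medicine: the international pool 479/969 = 49.4%, the out-of-state pool 592/995 = 59.5% → the out-of-state pool
Engineering: the international pool 33/46 = 71.7%, the out-of-state pool 121/146 = 82.9% → the out-of-state pool
Business: the international pool 386/822 = 47.0%, the out-of-state pool 625/1142 = 54.7% → the out-of-state pool
Overall: the international pool 1341/3518 = 38.1%, the out-of-state pool 2651/5840 = 45.4% → the out-of-state pool
The out-of-state pool wins overall and in every department group — no reversal.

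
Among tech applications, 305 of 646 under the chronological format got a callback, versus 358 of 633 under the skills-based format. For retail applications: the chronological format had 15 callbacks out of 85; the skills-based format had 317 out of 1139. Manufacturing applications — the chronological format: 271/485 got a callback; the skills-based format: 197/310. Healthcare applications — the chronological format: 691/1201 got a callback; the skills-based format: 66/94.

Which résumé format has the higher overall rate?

the chronological format

Tech: the chronological format 305/646 = 47.2%, the skills-based format 358/633 = 56.6% → the skills-based format
Retail: the chronological format 15/85 = 17.6%, the skills-based format 317/1139 = 27.8% → the skills-based format
Manufacturing: the chronological format 271/485 = 55.9%, the skills-based format 197/310 = 63.5% → the skills-based format
Healthcare: the chronological format 691/1201 = 57.5%, the skills-based format 66/94 = 70.2% → the skills-based format
Overall: the chronological format 1282/2417 = 53.0%, the skills-based format 938/2176 = 43.1% → the chronological format
(The skills-based format wins every industry group but the chronological format wins overall — the skills-based format's applications skew toward the low-rate retail group.)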